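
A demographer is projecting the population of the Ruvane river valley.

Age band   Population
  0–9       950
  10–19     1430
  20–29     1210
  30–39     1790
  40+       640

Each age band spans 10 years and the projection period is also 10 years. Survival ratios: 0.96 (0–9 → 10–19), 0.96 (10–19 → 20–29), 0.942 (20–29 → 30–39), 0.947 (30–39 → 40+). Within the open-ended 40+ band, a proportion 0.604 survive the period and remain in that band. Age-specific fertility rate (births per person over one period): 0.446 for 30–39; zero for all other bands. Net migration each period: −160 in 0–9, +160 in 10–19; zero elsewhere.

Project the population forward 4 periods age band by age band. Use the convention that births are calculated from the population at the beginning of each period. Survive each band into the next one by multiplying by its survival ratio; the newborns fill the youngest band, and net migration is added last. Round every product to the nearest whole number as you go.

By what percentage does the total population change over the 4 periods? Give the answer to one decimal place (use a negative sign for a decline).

(Bands numbered youngest = 1 to oldest = 5.)
After projecting period 1:
Births: 1790 × 0.446 = 798
Band 2: 950 × 0.96 = 912
Band 3: 1430 × 0.96 = 1373
Band 4: 1210 × 0.942 = 1140
Band 5: 1790 × 0.947 + 640 × 0.604 = 1695 + 387 = 2082
Net migration: Band 1 − 160 → 638; Band 2 + 160 → 1072
→ [638, 1072, 1373, 1140, 2082]
After projecting period 2:
Births: 1140 × 0.446 = 508
Band 2: 638 × 0.96 = 612
Band 3: 1072 × 0.96 = 1029
Band 4: 1373 × 0.942 = 1293
Band 5: 1140 × 0.947 + 2082 × 0.604 = 1080 + 1258 = 2338
Net migration: Band 1 − 160 → 348; Band 2 + 160 → 772
→ [348, 772, 1029, 1293, 2338]
After projecting period 3:
Births: 1293 × 0.446 = 577
Band 2: 348 × 0.96 = 334
Band 3: 772 × 0.96 = 741
Band 4: 1029 × 0.942 = 969
Band 5: 1293 × 0.947 + 2338 × 0.604 = 1224 + 1412 = 2636
Net migration: Band 1 − 160 → 417; Band 2 + 160 → 494
→ [417, 494, 741, 969, 2636]
After projecting period 4:
Births: 969 × 0.446 = 432
Band 2: 417 × 0.96 = 400
Band 3: 494 × 0.96 = 474
Band 4: 741 × 0.942 = 698
Band 5: 969 × 0.947 + 2636 × 0.604 = 918 + 1592 = 2510
Net migration: Band 1 − 160 → 272; Band 2 + 160 → 560
→ [272, 560, 474, 698, 2510]
Total: 6020 → 4514; change = -1506; percentage change = -25.0%

-25.0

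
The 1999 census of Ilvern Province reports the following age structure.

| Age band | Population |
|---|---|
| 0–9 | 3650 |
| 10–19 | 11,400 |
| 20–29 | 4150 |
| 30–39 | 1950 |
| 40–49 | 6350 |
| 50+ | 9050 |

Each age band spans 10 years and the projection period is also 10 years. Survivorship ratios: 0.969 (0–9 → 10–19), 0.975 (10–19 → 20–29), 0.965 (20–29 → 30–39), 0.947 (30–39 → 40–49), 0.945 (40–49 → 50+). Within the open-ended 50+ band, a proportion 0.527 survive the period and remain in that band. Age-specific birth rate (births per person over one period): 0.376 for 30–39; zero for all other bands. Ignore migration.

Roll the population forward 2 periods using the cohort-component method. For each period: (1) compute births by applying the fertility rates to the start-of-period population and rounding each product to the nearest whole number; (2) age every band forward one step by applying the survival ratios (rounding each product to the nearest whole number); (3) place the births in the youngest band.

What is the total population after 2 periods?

Let band 1 be 0–9 through band 6 = 50+.
Period 1:
Births: 1950 × 0.376 = 733
Band 2: 3650 × 0.969 = 3537
Band 3: 11400 × 0.975 = 11115
Band 4: 4150 × 0.965 = 4005
Band 5: 1950 × 0.947 = 1847
Band 6: 6350 × 0.945 + 9050 × 0.527 = 6001 + 4769 = 10770
Giving 733 / 3537 / 11115 / 4005 / 1847 / 10770.
Period 2:
Births: 4005 × 0.376 = 1506
Band 2: 733 × 0.969 = 710
Band 3: 3537 × 0.975 = 3449
Band 4: 11115 × 0.965 = 10726
Band 5: 4005 × 0.947 = 3793
Band 6: 1847 × 0.945 + 10770 × 0.527 = 1745 + 5676 = 7421
Giving 1506 / 710 / 3449 / 10726 / 3793 / 7421.
Total after period 2: 1506 + 710 + 3449 + 10726 + 3793 + 7421 = 27605

27605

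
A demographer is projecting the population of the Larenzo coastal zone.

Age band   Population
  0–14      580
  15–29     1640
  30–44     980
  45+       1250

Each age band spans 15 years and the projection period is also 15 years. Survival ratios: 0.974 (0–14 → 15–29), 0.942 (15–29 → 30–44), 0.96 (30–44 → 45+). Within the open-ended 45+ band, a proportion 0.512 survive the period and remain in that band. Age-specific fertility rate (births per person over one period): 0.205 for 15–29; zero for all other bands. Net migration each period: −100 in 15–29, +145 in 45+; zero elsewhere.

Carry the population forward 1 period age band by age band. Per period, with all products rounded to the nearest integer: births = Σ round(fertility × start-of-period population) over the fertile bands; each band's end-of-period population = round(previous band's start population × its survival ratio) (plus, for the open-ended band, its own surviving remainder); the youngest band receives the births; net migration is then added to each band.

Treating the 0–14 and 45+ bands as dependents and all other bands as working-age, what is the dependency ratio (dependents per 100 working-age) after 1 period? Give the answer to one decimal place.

102.6

Call the groups 1 to 4, youngest first.
Period 1.
Births: 1640 * 0.205 = 336
Group 2: 580 * 0.974 = 565
Group 3: 1640 * 0.942 = 1545
Group 4: 980 * 0.96 + 1250 * 0.512 = 941 + 640 = 1581
Net migration: Group 2 − 100 → 465; Group 4 + 145 → 1726
→ [336, 465, 1545, 1726]
Dependents (band 0–14 + band 45+) = 336 + 1726 = 2062; working-age = 2010; ratio = 2062/2010 × 100 = 102.6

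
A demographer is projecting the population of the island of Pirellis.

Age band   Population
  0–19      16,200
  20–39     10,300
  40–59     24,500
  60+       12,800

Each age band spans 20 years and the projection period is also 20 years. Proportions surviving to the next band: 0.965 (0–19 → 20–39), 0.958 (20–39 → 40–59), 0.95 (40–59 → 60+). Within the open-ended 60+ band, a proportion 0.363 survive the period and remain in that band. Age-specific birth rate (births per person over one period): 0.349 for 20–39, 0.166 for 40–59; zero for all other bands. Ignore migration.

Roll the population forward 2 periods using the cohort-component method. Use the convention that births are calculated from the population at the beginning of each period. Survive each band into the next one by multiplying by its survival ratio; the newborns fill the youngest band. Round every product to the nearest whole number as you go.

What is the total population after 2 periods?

48973

After projecting period 1:
Births: 10300 * 0.349 = 3595  |  24500 * 0.166 = 4067 → total 7662
20–39: 16200 * 0.965 = 15633
40–59: 10300 * 0.958 = 9867
60+: 24500 * 0.95 + 12800 * 0.363 = 23275 + 4646 = 27921
End of period: [7662, 15633, 9867, 27921]
After projecting period 2:
Births: 15633 * 0.349 = 5456  |  9867 * 0.166 = 1638 → total 7094
20–39: 7662 * 0.965 = 7394
40–59: 15633 * 0.958 = 14976
60+: 9867 * 0.95 + 27921 * 0.363 = 9374 + 10135 = 19509
End of period: [7094, 7394, 14976, 19509]
Total after period 2: 7094 + 7394 + 14976 + 19509 = 48973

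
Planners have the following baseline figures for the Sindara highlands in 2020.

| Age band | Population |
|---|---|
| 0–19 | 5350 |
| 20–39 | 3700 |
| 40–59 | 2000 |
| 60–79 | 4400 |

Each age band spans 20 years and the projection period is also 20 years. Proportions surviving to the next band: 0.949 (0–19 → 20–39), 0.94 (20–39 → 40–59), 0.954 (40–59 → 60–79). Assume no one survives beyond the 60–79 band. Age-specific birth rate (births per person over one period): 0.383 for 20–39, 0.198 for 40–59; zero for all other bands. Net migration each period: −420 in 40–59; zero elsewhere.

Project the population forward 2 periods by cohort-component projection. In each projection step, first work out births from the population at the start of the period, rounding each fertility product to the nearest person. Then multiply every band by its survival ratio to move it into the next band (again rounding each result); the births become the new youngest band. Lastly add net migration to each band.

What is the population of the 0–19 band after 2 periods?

2549

Numbering the bands 1..4 from youngest to oldest:
Period 1:
Births: 3700 * 0.383 = 1417, 2000 * 0.198 = 396 → 1813
Band 2: 5350 * 0.949 = 5077
Band 3: 3700 * 0.94 = 3478
Band 4: 2000 * 0.954 = 1908
Net migration: Band 3 − 420 → 3058
Giving 1813 / 5077 / 3058 / 1908.
Period 2:
Births: 5077 * 0.383 = 1944, 3058 * 0.198 = 605 → 2549
Band 2: 1813 * 0.949 = 1721
Band 3: 5077 * 0.94 = 4772
Band 4: 3058 * 0.954 = 2917
Net migration: Band 3 − 420 → 4352
Giving 2549 / 1721 / 4352 / 2917.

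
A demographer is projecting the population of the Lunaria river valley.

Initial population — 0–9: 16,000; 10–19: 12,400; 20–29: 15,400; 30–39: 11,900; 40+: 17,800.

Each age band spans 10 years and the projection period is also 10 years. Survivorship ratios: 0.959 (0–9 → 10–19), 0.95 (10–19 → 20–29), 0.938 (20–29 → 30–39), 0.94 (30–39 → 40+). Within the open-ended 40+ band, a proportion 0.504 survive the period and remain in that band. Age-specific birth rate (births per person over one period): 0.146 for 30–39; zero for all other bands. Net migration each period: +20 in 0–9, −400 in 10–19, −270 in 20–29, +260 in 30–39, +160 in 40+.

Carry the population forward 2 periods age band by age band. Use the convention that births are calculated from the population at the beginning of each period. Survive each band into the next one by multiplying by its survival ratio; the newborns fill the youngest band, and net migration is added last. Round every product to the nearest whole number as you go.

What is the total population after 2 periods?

Period 1.
Births: 11900 × 0.146 = 1737
10–19: 16000 × 0.959 = 15344
20–29: 12400 × 0.95 = 11780
30–39: 15400 × 0.938 = 14445
40+: 11900 × 0.94 + 17800 × 0.504 = 11186 + 8971 = 20157
Net migration: 0–9 + 20 → 1757; 10–19 − 400 → 14944; 20–29 − 270 → 11510; 30–39 + 260 → 14705; 40+ + 160 → 20317
→ [1757, 14944, 11510, 14705, 20317]
Period 2.
Births: 14705 × 0.146 = 2147
10–19: 1757 × 0.959 = 1685
20–29: 14944 × 0.95 = 14197
30–39: 11510 × 0.938 = 10796
40+: 14705 × 0.94 + 20317 × 0.504 = 13823 + 10240 = 24063
Net migration: 0–9 + 20 → 2167; 10–19 − 400 → 1285; 20–29 − 270 → 13927; 30–39 + 260 → 11056; 40+ + 160 → 24223
→ [2167, 1285, 13927, 11056, 24223]
Total after period 2: 2167 + 1285 + 13927 + 11056 + 24223 = 52658

52658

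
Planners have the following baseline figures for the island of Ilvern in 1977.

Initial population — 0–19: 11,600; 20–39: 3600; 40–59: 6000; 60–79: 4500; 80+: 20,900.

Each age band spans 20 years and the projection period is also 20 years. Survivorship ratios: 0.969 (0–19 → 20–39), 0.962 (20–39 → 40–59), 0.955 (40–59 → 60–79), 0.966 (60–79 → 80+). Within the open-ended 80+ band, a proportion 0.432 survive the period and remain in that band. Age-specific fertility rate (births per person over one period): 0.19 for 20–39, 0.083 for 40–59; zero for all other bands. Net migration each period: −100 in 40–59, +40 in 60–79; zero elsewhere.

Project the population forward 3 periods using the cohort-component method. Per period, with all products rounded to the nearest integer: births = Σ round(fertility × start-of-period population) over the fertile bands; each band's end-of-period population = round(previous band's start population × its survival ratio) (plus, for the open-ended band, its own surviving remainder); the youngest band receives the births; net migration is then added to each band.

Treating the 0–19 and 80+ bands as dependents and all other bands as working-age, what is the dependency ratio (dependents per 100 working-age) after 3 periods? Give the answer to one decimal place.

67.2

Numbering the groups 1..5 from youngest to oldest:
Period 1.
Births: 3600 * 0.19 = 684 ; 6000 * 0.083 = 498 → total 1182
Group 2: 11600 * 0.969 = 11240
Group 3: 3600 * 0.962 = 3463
Group 4: 6000 * 0.955 = 5730
Group 5: 4500 * 0.966 + 20900 * 0.432 = 4347 + 9029 = 13376
Net migration: Group 3 − 100 → 3363; Group 4 + 40 → 5770
End of period: [1182, 11240, 3363, 5770, 13376]
Period 2.
Births: 11240 * 0.19 = 2136 ; 3363 * 0.083 = 279 → total 2415
Group 2: 1182 * 0.969 = 1145
Group 3: 11240 * 0.962 = 10813
Group 4: 3363 * 0.955 = 3212
Group 5: 5770 * 0.966 + 13376 * 0.432 = 5574 + 5778 = 11352
Net migration: Group 3 − 100 → 10713; Group 4 + 40 → 3252
End of period: [2415, 1145, 10713, 3252, 11352]
Period 3.
Births: 1145 * 0.19 = 218 ; 10713 * 0.083 = 889 → total 1107
Group 2: 2415 * 0.969 = 2340
Group 3: 1145 * 0.962 = 1101
Group 4: 10713 * 0.955 = 10231
Group 5: 3252 * 0.966 + 11352 * 0.432 = 3141 + 4904 = 8045
Net migration: Group 3 − 100 → 1001; Group 4 + 40 → 10271
End of period: [1107, 2340, 1001, 10271, 8045]
Dependents (band 0–19 + band 80+) = 1107 + 8045 = 9152; working-age = 13612; ratio = 9152/13612 × 100 = 67.2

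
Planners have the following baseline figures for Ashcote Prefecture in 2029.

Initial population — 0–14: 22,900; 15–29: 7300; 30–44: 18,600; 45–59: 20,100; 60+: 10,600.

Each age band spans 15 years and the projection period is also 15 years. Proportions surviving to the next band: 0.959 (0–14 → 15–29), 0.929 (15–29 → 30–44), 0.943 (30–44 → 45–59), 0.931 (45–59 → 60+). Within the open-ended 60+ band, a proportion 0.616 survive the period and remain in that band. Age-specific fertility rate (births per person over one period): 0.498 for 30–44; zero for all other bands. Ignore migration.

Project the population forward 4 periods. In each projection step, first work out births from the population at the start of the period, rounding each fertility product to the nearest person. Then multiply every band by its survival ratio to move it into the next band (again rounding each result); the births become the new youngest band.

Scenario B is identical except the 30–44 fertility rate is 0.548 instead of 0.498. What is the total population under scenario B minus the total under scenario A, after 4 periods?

2930

Call the groups 1 to 5, youngest first.
Period 1.
Births: 18600 × 0.498 = 9263
Group 2: 22900 × 0.959 = 21961
Group 3: 7300 × 0.929 = 6782
Group 4: 18600 × 0.943 = 17540
Group 5: 20100 × 0.931 + 10600 × 0.616 = 18713 + 6530 = 25243
Giving 9263 / 21961 / 6782 / 17540 / 25243.
Period 2.
Births: 6782 × 0.498 = 3377
Group 2: 9263 × 0.959 = 8883
Group 3: 21961 × 0.929 = 20402
Group 4: 6782 × 0.943 = 6395
Group 5: 17540 × 0.931 + 25243 × 0.616 = 16330 + 15550 = 31880
Giving 3377 / 8883 / 20402 / 6395 / 31880.
Period 3.
Births: 20402 × 0.498 = 10160
Group 2: 3377 × 0.959 = 3239
Group 3: 8883 × 0.929 = 8252
Group 4: 20402 × 0.943 = 19239
Group 5: 6395 × 0.931 + 31880 × 0.616 = 5954 + 19638 = 25592
Giving 10160 / 3239 / 8252 / 19239 / 25592.
Period 4.
Births: 8252 × 0.498 = 4109
Group 2: 10160 × 0.959 = 9743
Group 3: 3239 × 0.929 = 3009
Group 4: 8252 × 0.943 = 7782
Group 5: 19239 × 0.931 + 25592 × 0.616 = 17912 + 15765 = 33677
Giving 4109 / 9743 / 3009 / 7782 / 33677.
Scenario A total after 4 periods: 58320
Scenario B projection —
Period 1.
Births: 18600 × 0.548 = 10193
Group 2: 22900 × 0.959 = 21961
Group 3: 7300 × 0.929 = 6782
Group 4: 18600 × 0.943 = 17540
Group 5: 20100 × 0.931 + 10600 × 0.616 = 18713 + 6530 = 25243
Giving 10193 / 21961 / 6782 / 17540 / 25243.
Period 2.
Births: 6782 × 0.548 = 3717
Group 2: 10193 × 0.959 = 9775
Group 3: 21961 × 0.929 = 20402
Group 4: 6782 × 0.943 = 6395
Group 5: 17540 × 0.931 + 25243 × 0.616 = 16330 + 15550 = 31880
Giving 3717 / 9775 / 20402 / 6395 / 31880.
Period 3.
Births: 20402 × 0.548 = 11180
Group 2: 3717 × 0.959 = 3565
Group 3: 9775 × 0.929 = 9081
Group 4: 20402 × 0.943 = 19239
Group 5: 6395 × 0.931 + 31880 × 0.616 = 5954 + 19638 = 25592
Giving 11180 / 3565 / 9081 / 19239 / 25592.
Period 4.
Births: 9081 × 0.548 = 4976
Group 2: 11180 × 0.959 = 10722
Group 3: 3565 × 0.929 = 3312
Group 4: 9081 × 0.943 = 8563
Group 5: 19239 × 0.931 + 25592 × 0.616 = 17912 + 15765 = 33677
Giving 4976 / 10722 / 3312 / 8563 / 33677.
Scenario B total after 4 periods: 61250
Difference B − A = 61250 − 58320 = 2930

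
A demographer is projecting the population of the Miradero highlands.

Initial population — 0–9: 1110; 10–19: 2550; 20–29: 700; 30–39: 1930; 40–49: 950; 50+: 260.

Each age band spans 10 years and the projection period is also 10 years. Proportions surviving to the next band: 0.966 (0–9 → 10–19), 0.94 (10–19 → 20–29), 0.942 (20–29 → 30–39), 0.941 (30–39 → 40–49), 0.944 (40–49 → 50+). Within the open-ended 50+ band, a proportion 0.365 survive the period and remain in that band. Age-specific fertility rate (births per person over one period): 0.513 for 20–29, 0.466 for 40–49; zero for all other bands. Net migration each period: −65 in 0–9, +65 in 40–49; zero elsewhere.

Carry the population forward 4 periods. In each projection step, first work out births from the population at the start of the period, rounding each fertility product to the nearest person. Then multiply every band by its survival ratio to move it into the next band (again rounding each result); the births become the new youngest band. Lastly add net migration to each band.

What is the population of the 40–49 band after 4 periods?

959

(Groups numbered youngest = 1 to oldest = 6.)
[period 1]
Births: 700 * 0.513 = 359 ; 950 * 0.466 = 443 → 802
Group 2: 1110 * 0.966 = 1072
Group 3: 2550 * 0.94 = 2397
Group 4: 700 * 0.942 = 659
Group 5: 1930 * 0.941 = 1816
Group 6: 950 * 0.944 + 260 * 0.365 = 897 + 95 = 992
Net migration: Group 1 − 65 → 737; Group 5 + 65 → 1881
Population now: 0–9=737, 10–19=1072, 20–29=2397, 30–39=659, 40–49=1881, 50+=992
[period 2]
Births: 2397 * 0.513 = 1230 ; 1881 * 0.466 = 877 → 2107
Group 2: 737 * 0.966 = 712
Group 3: 1072 * 0.94 = 1008
Group 4: 2397 * 0.942 = 2258
Group 5: 659 * 0.941 = 620
Group 6: 1881 * 0.944 + 992 * 0.365 = 1776 + 362 = 2138
Net migration: Group 1 − 65 → 2042; Group 5 + 65 → 685
Population now: 0–9=2042, 10–19=712, 20–29=1008, 30–39=2258, 40–49=685, 50+=2138
[period 3]
Births: 1008 * 0.513 = 517 ; 685 * 0.466 = 319 → 836
Group 2: 2042 * 0.966 = 1973
Group 3: 712 * 0.94 = 669
Group 4: 1008 * 0.942 = 950
Group 5: 2258 * 0.941 = 2125
Group 6: 685 * 0.944 + 2138 * 0.365 = 647 + 780 = 1427
Net migration: Group 1 − 65 → 771; Group 5 + 65 → 2190
Population now: 0–9=771, 10–19=1973, 20–29=669, 30–39=950, 40–49=2190, 50+=1427
[period 4]
Births: 669 * 0.513 = 343 ; 2190 * 0.466 = 1021 → 1364
Group 2: 771 * 0.966 = 745
Group 3: 1973 * 0.94 = 1855
Group 4: 669 * 0.942 = 630
Group 5: 950 * 0.941 = 894
Group 6: 2190 * 0.944 + 1427 * 0.365 = 2067 + 521 = 2588
Net migration: Group 1 − 65 → 1299; Group 5 + 65 → 959
Population now: 0–9=1299, 10–19=745, 20–29=1855, 30–39=630, 40–49=959, 50+=2588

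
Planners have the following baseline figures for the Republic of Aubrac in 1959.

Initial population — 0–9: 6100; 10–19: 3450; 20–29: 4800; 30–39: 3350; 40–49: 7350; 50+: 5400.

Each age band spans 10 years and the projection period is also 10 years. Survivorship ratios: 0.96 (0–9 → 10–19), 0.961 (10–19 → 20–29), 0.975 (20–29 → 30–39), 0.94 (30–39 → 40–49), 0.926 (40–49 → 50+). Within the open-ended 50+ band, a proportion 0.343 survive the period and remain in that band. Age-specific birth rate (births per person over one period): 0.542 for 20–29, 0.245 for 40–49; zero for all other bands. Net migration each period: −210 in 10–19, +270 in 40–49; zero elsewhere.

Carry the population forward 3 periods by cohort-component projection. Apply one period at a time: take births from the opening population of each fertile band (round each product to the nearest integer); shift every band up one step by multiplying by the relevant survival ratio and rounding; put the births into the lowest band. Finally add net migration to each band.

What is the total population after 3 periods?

— Period 1 —
Births: 4800 * 0.542 = 2602, 7350 * 0.245 = 1801 → 4403
10–19: 6100 * 0.96 = 5856
20–29: 3450 * 0.961 = 3315
30–39: 4800 * 0.975 = 4680
40–49: 3350 * 0.94 = 3149
50+: 7350 * 0.926 + 5400 * 0.343 = 6806 + 1852 = 8658
Net migration: 10–19 − 210 → 5646; 40–49 + 270 → 3419
Giving 4403 / 5646 / 3315 / 4680 / 3419 / 8658.
— Period 2 —
Births: 3315 * 0.542 = 1797, 3419 * 0.245 = 838 → 2635
10–19: 4403 * 0.96 = 4227
20–29: 5646 * 0.961 = 5426
30–39: 3315 * 0.975 = 3232
40–49: 4680 * 0.94 = 4399
50+: 3419 * 0.926 + 8658 * 0.343 = 3166 + 2970 = 6136
Net migration: 10–19 − 210 → 4017; 40–49 + 270 → 4669
Giving 2635 / 4017 / 5426 / 3232 / 4669 / 6136.
— Period 3 —
Births: 5426 * 0.542 = 2941, 4669 * 0.245 = 1144 → 4085
10–19: 2635 * 0.96 = 2530
20–29: 4017 * 0.961 = 3860
30–39: 5426 * 0.975 = 5290
40–49: 3232 * 0.94 = 3038
50+: 4669 * 0.926 + 6136 * 0.343 = 4323 + 2105 = 6428
Net migration: 10–19 − 210 → 2320; 40–49 + 270 → 3308
Giving 4085 / 2320 / 3860 / 5290 / 3308 / 6428.
Total after period 3: 4085 + 2320 + 3860 + 5290 + 3308 + 6428 = 25291

25291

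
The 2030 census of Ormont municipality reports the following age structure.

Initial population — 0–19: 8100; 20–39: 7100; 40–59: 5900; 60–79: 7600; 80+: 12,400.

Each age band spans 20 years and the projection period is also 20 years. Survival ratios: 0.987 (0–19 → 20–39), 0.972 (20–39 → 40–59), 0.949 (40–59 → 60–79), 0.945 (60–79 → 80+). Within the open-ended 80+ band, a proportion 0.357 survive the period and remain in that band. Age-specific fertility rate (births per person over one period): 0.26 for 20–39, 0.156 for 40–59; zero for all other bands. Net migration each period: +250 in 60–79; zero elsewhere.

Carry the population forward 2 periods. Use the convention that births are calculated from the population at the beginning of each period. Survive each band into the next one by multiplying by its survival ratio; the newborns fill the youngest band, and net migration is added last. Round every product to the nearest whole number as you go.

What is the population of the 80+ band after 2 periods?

9671

— Period 1 —
Births: 7100 × 0.26 = 1846  |  5900 × 0.156 = 920 ⇒ total 2766
20–39: 8100 × 0.987 = 7995
40–59: 7100 × 0.972 = 6901
60–79: 5900 × 0.949 = 5599
80+: 7600 × 0.945 + 12400 × 0.357 = 7182 + 4427 = 11609
Net migration: 60–79 + 250 → 5849
End of period: [2766, 7995, 6901, 5849, 11609]
— Period 2 —
Births: 7995 × 0.26 = 2079  |  6901 × 0.156 = 1077 ⇒ total 3156
20–39: 2766 × 0.987 = 2730
40–59: 7995 × 0.972 = 7771
60–79: 6901 × 0.949 = 6549
80+: 5849 × 0.945 + 11609 × 0.357 = 5527 + 4144 = 9671
Net migration: 60–79 + 250 → 6799
End of period: [3156, 2730, 7771, 6799, 9671]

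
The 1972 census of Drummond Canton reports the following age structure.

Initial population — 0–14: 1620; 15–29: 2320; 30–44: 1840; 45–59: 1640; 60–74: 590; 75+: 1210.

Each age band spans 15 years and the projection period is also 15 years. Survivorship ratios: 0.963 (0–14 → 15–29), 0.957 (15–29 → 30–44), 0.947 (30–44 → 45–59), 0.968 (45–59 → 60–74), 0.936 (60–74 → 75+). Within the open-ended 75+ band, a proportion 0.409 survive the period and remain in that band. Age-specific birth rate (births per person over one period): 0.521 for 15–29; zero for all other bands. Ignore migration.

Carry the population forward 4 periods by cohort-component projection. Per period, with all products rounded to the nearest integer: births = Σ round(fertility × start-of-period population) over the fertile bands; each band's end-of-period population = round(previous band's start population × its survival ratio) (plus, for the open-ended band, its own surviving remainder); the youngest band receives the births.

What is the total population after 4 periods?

7036

Numbering the groups 1..6 from youngest to oldest:
Period 1:
Births: 2320 × 0.521 = 1209
Group 2: 1620 × 0.963 = 1560
Group 3: 2320 × 0.957 = 2220
Group 4: 1840 × 0.947 = 1742
Group 5: 1640 × 0.968 = 1588
Group 6: 590 × 0.936 + 1210 × 0.409 = 552 + 495 = 1047
Giving 1209 / 1560 / 2220 / 1742 / 1588 / 1047.
Period 2:
Births: 1560 × 0.521 = 813
Group 2: 1209 × 0.963 = 1164
Group 3: 1560 × 0.957 = 1493
Group 4: 2220 × 0.947 = 2102
Group 5: 1742 × 0.968 = 1686
Group 6: 1588 × 0.936 + 1047 × 0.409 = 1486 + 428 = 1914
Giving 813 / 1164 / 1493 / 2102 / 1686 / 1914.
Period 3:
Births: 1164 × 0.521 = 606
Group 2: 813 × 0.963 = 783
Group 3: 1164 × 0.957 = 1114
Group 4: 1493 × 0.947 = 1414
Group 5: 2102 × 0.968 = 2035
Group 6: 1686 × 0.936 + 1914 × 0.409 = 1578 + 783 = 2361
Giving 606 / 783 / 1114 / 1414 / 2035 / 2361.
Period 4:
Births: 783 × 0.521 = 408
Group 2: 606 × 0.963 = 584
Group 3: 783 × 0.957 = 749
Group 4: 1114 × 0.947 = 1055
Group 5: 1414 × 0.968 = 1369
Group 6: 2035 × 0.936 + 2361 × 0.409 = 1905 + 966 = 2871
Giving 408 / 584 / 749 / 1055 / 1369 / 2871.
Total after period 4: 408 + 584 + 749 + 1055 + 1369 + 2871 = 7036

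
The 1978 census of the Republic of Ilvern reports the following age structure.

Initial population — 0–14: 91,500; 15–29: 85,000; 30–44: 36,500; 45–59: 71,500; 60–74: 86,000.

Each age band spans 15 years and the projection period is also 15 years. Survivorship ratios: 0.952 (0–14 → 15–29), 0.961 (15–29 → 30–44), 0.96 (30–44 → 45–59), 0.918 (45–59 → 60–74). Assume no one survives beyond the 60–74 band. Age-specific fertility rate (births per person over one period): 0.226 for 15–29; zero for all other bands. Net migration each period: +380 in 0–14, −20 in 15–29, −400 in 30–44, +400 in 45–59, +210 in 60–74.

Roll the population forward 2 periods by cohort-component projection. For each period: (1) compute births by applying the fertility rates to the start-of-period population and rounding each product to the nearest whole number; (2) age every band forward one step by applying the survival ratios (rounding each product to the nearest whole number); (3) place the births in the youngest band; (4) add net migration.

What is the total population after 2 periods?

After projecting period 1:
Births: 85000 × 0.226 = 19210
15–29: 91500 × 0.952 = 87108
30–44: 85000 × 0.961 = 81685
45–59: 36500 × 0.96 = 35040
60–74: 71500 × 0.918 = 65637
Net migration: 0–14 + 380 → 19590; 15–29 − 20 → 87088; 30–44 − 400 → 81285; 45–59 + 400 → 35440; 60–74 + 210 → 65847
End of period: [19590, 87088, 81285, 35440, 65847]
After projecting period 2:
Births: 87088 × 0.226 = 19682
15–29: 19590 × 0.952 = 18650
30–44: 87088 × 0.961 = 83692
45–59: 81285 × 0.96 = 78034
60–74: 35440 × 0.918 = 32534
Net migration: 0–14 + 380 → 20062; 15–29 − 20 → 18630; 30–44 − 400 → 83292; 45–59 + 400 → 78434; 60–74 + 210 → 32744
End of period: [20062, 18630, 83292, 78434, 32744]
Total after period 2: 20062 + 18630 + 83292 + 78434 + 32744 = 233162

233162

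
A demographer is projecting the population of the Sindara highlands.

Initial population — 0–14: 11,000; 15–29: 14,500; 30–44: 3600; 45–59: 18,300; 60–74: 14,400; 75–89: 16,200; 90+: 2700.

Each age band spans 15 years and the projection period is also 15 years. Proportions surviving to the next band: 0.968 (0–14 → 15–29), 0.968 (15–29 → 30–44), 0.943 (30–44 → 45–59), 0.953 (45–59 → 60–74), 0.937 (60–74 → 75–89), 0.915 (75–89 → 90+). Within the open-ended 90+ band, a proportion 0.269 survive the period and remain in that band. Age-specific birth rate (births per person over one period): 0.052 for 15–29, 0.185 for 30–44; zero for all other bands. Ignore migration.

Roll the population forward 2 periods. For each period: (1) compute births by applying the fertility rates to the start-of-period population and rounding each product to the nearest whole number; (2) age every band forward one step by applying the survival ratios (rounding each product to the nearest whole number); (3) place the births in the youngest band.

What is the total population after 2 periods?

Period 1:
Births: 14500 × 0.052 = 754, 3600 × 0.185 = 666 ⇒ total 1420
15–29: 11000 × 0.968 = 10648
30–44: 14500 × 0.968 = 14036
45–59: 3600 × 0.943 = 3395
60–74: 18300 × 0.953 = 17440
75–89: 14400 × 0.937 = 13493
90+: 16200 × 0.915 + 2700 × 0.269 = 14823 + 726 = 15549
End of period: [1420, 10648, 14036, 3395, 17440, 13493, 15549]
Period 2:
Births: 10648 × 0.052 = 554, 14036 × 0.185 = 2597 ⇒ total 3151
15–29: 1420 × 0.968 = 1375
30–44: 10648 × 0.968 = 10307
45–59: 14036 × 0.943 = 13236
60–74: 3395 × 0.953 = 3235
75–89: 17440 × 0.937 = 16341
90+: 13493 × 0.915 + 15549 × 0.269 = 12346 + 4183 = 16529
End of period: [3151, 1375, 10307, 13236, 3235, 16341, 16529]
Total after period 2: 3151 + 1375 + 10307 + 13236 + 3235 + 16341 + 16529 = 64174

64174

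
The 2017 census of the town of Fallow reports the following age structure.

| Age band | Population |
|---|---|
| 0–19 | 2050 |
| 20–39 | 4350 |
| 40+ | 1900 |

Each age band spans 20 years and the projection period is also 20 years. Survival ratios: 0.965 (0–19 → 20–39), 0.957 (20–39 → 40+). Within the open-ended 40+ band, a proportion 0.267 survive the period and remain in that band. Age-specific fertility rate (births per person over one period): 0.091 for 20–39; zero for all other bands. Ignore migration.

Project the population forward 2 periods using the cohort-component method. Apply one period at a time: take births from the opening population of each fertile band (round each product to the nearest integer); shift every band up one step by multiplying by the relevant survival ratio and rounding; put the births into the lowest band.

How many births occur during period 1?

396

Period 1.
Births: 4350 × 0.091 = 396
20–39: 2050 × 0.965 = 1978
40+: 4350 × 0.957 + 1900 × 0.267 = 4163 + 507 = 4670
→ [396, 1978, 4670]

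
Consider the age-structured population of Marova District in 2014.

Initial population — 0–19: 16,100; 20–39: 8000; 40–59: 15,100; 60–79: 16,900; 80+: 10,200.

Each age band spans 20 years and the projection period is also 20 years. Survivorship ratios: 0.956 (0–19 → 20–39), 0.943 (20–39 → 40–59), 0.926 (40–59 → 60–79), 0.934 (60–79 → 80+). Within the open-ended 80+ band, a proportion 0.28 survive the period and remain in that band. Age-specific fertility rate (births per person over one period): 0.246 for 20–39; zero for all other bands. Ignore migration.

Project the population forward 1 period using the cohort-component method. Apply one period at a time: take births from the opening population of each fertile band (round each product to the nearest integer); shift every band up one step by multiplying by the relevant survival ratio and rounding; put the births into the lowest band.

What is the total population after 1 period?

57528

(Groups numbered youngest = 1 to oldest = 5.)
Period 1.
Births: 8000 × 0.246 = 1968
Group 2: 16100 × 0.956 = 15392
Group 3: 8000 × 0.943 = 7544
Group 4: 15100 × 0.926 = 13983
Group 5: 16900 × 0.934 + 10200 × 0.28 = 15785 + 2856 = 18641
End of period: [1968, 15392, 7544, 13983, 18641]
Total after period 1: 1968 + 15392 + 7544 + 13983 + 18641 = 57528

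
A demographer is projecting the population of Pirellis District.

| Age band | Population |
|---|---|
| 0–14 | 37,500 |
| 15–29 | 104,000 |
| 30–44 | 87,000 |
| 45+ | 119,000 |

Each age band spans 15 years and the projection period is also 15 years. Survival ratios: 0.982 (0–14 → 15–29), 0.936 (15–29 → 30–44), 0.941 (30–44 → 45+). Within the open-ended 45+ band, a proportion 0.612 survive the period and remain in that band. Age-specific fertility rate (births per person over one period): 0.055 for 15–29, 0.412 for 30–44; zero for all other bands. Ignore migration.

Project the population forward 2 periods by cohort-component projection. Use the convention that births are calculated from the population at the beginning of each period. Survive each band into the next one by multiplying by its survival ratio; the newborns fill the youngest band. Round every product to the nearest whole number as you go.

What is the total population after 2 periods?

After projecting period 1:
Births: 104000 × 0.055 = 5720  |  87000 × 0.412 = 35844 → 41564
15–29: 37500 × 0.982 = 36825
30–44: 104000 × 0.936 = 97344
45+: 87000 × 0.941 + 119000 × 0.612 = 81867 + 72828 = 154695
→ [41564, 36825, 97344, 154695]
After projecting period 2:
Births: 36825 × 0.055 = 2025  |  97344 × 0.412 = 40106 → 42131
15–29: 41564 × 0.982 = 40816
30–44: 36825 × 0.936 = 34468
45+: 97344 × 0.941 + 154695 × 0.612 = 91601 + 94673 = 186274
→ [42131, 40816, 34468, 186274]
Total after period 2: 42131 + 40816 + 34468 + 186274 = 303689

303689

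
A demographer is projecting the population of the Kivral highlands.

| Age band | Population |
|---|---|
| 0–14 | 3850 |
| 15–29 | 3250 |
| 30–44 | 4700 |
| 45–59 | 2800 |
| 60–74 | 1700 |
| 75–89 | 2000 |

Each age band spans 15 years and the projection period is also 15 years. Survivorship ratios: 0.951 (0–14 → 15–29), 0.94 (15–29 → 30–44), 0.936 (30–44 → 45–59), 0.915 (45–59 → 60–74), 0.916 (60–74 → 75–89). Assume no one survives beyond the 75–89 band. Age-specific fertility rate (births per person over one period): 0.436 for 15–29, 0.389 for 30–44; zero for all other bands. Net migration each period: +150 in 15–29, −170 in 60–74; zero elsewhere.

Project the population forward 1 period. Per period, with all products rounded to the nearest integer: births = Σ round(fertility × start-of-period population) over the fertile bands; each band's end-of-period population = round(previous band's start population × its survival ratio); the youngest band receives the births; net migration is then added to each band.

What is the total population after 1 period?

18459

[period 1]
Births: 3250 × 0.436 = 1417, 4700 × 0.389 = 1828 — total 3245
15–29: 3850 × 0.951 = 3661
30–44: 3250 × 0.94 = 3055
45–59: 4700 × 0.936 = 4399
60–74: 2800 × 0.915 = 2562
75–89: 1700 × 0.916 = 1557
Net migration: 15–29 + 150 → 3811; 60–74 − 170 → 2392
→ [3245, 3811, 3055, 4399, 2392, 1557]
Total after period 1: 3245 + 3811 + 3055 + 4399 + 2392 + 1557 = 18459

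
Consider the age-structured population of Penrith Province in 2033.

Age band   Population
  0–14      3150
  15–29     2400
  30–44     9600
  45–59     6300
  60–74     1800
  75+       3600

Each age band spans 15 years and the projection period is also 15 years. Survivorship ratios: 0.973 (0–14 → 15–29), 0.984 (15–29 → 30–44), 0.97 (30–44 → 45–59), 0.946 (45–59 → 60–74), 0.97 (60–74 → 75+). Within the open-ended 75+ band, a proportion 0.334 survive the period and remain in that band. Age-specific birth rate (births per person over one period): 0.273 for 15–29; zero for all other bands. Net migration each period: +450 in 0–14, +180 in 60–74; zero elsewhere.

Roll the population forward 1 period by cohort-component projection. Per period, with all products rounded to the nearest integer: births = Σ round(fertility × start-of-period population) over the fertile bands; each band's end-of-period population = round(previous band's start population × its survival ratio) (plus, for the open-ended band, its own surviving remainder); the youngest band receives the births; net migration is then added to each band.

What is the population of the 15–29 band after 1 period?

Period 1.
Births: 2400 × 0.273 = 655
15–29: 3150 × 0.973 = 3065
30–44: 2400 × 0.984 = 2362
45–59: 9600 × 0.97 = 9312
60–74: 6300 × 0.946 = 5960
75+: 1800 × 0.97 + 3600 × 0.334 = 1746 + 1202 = 2948
Net migration: 0–14 + 450 → 1105; 60–74 + 180 → 6140
Population now: 0–14=1105, 15–29=3065, 30–44=2362, 45–59=9312, 60–74=6140, 75+=2948

3065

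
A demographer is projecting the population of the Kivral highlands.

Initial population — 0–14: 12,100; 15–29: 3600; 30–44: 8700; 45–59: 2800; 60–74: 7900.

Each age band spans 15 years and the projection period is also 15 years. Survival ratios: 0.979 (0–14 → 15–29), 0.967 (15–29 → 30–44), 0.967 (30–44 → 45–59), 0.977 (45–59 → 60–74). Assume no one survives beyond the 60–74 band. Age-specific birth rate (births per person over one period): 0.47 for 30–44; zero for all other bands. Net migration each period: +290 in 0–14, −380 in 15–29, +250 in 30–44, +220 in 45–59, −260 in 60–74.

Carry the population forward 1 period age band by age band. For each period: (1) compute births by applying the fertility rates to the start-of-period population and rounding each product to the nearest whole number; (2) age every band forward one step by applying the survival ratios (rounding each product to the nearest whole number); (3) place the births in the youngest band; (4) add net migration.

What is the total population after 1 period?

Call the bands 1 to 5, youngest first.
Period 1:
Births: 8700 × 0.47 = 4089
Band 2: 12100 × 0.979 = 11846
Band 3: 3600 × 0.967 = 3481
Band 4: 8700 × 0.967 = 8413
Band 5: 2800 × 0.977 = 2736
Net migration: Band 1 + 290 → 4379; Band 2 − 380 → 11466; Band 3 + 250 → 3731; Band 4 + 220 → 8633; Band 5 − 260 → 2476
End of period: [4379, 11466, 3731, 8633, 2476]
Total after period 1: 4379 + 11466 + 3731 + 8633 + 2476 = 30685

30685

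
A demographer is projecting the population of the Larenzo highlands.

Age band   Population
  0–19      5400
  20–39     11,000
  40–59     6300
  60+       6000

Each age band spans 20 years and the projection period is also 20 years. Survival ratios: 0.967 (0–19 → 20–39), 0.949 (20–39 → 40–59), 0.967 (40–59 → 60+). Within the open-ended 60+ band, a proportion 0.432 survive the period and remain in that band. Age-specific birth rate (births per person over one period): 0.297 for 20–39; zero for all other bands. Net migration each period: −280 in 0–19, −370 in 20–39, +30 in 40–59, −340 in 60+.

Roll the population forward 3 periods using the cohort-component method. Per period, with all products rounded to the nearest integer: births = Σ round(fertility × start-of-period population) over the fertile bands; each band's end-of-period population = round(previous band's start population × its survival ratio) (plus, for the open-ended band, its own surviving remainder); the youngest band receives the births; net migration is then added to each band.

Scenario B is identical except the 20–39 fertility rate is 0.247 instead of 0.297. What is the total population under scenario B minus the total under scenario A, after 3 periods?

-996

Numbering the bands 1..4 from youngest to oldest:
Period 1:
Births: 11000 × 0.297 = 3267
Band 2: 5400 × 0.967 = 5222
Band 3: 11000 × 0.949 = 10439
Band 4: 6300 × 0.967 + 6000 × 0.432 = 6092 + 2592 = 8684
Net migration: Band 1 − 280 → 2987; Band 2 − 370 → 4852; Band 3 + 30 → 10469; Band 4 − 340 → 8344
End of period: [2987, 4852, 10469, 8344]
Period 2:
Births: 4852 × 0.297 = 1441
Band 2: 2987 × 0.967 = 2888
Band 3: 4852 × 0.949 = 4605
Band 4: 10469 × 0.967 + 8344 × 0.432 = 10124 + 3605 = 13729
Net migration: Band 1 − 280 → 1161; Band 2 − 370 → 2518; Band 3 + 30 → 4635; Band 4 − 340 → 13389
End of period: [1161, 2518, 4635, 13389]
Period 3:
Births: 2518 × 0.297 = 748
Band 2: 1161 × 0.967 = 1123
Band 3: 2518 × 0.949 = 2390
Band 4: 4635 × 0.967 + 13389 × 0.432 = 4482 + 5784 = 10266
Net migration: Band 1 − 280 → 468; Band 2 − 370 → 753; Band 3 + 30 → 2420; Band 4 − 340 → 9926
End of period: [468, 753, 2420, 9926]
Scenario A total after 3 periods: 13567
Scenario B projection —
Period 1:
Births: 11000 × 0.247 = 2717
Band 2: 5400 × 0.967 = 5222
Band 3: 11000 × 0.949 = 10439
Band 4: 6300 × 0.967 + 6000 × 0.432 = 6092 + 2592 = 8684
Net migration: Band 1 − 280 → 2437; Band 2 − 370 → 4852; Band 3 + 30 → 10469; Band 4 − 340 → 8344
End of period: [2437, 4852, 10469, 8344]
Period 2:
Births: 4852 × 0.247 = 1198
Band 2: 2437 × 0.967 = 2357
Band 3: 4852 × 0.949 = 4605
Band 4: 10469 × 0.967 + 8344 × 0.432 = 10124 + 3605 = 13729
Net migration: Band 1 − 280 → 918; Band 2 − 370 → 1987; Band 3 + 30 → 4635; Band 4 − 340 → 13389
End of period: [918, 1987, 4635, 13389]
Period 3:
Births: 1987 × 0.247 = 491
Band 2: 918 × 0.967 = 888
Band 3: 1987 × 0.949 = 1886
Band 4: 4635 × 0.967 + 13389 × 0.432 = 4482 + 5784 = 10266
Net migration: Band 1 − 280 → 211; Band 2 − 370 → 518; Band 3 + 30 → 1916; Band 4 − 340 → 9926
End of period: [211, 518, 1916, 9926]
Scenario B total after 3 periods: 12571
Difference B − A = 12571 − 13567 = -996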